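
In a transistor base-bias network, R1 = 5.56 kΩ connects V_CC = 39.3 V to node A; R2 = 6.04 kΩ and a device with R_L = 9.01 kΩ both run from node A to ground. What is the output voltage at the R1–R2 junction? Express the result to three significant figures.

First combine the lower leg with the load: R2 ‖ R_L = 3.616 kΩ.
Voltage divider with the loaded lower leg: V_out = 39.3 × 3.616/(5.56 + 3.616) = 39.3 × 0.3941 = 15.49 V.

V_out ≈ 15.5 V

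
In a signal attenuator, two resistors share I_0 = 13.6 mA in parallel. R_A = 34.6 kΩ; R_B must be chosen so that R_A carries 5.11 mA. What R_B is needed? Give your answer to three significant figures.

The fraction through R_A equals R_B/(R_A+R_B).
5.11/13.6 = R_B/(R_A + R_B) → R_B = R_A · (0.3757)/(1 − 0.3757) = 34.6 × 0.6019 = 20.83 kΩ.

R_B ≈ 20.8 kΩ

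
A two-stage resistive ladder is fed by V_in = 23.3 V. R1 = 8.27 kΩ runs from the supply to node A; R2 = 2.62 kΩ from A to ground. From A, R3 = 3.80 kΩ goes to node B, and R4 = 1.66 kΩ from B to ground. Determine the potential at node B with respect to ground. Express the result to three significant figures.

V_B ≈ 1.25 V

The second stage (R3 + R4 = 5.460 kΩ) loads node A in parallel with R2.
R2 ‖ (R3+R4) = 1.770 kΩ.
V_A = 23.3 × 1.770/(8.27 + 1.770) = 4.109 V.
V_B = V_A × 0.3040 = 1.249 V.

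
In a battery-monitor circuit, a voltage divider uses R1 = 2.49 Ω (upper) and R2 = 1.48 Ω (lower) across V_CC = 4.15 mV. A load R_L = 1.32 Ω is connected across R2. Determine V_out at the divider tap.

The load sits in parallel with R2, giving an effective lower resistance R2' = R2·R_L/(R2+R_L) = 0.6977 Ω.
Then V_out = V_CC · R2'/(R1 + R2') = 4.15 × 0.6977/3.188 = 0.9083 mV.
(Unloaded it would be 1.55 mV; the load pulls it down.)

V_out ≈ 0.908 mV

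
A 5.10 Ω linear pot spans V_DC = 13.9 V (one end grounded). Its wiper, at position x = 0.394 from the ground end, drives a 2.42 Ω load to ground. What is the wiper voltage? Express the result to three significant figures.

Split the track: R_lower = x·R_p = 2.009 Ω, R_upper = (1−x)·R_p = 3.091 Ω.
Lower segment in parallel with the load: 2.009 ‖ 2.42 = 1.098 Ω.
Then V_out = V_DC · 1.098/(3.091 + 1.098) = 3.643 V.

V_out ≈ 3.64 V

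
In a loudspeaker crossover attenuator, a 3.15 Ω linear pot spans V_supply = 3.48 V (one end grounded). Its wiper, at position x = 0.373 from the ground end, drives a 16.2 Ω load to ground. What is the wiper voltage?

V_out ≈ 1.24 V

Split the track: R_lower = x·R_p = 1.175 Ω, R_upper = (1−x)·R_p = 1.975 Ω.
R_L loads the lower segment: effective lower R = 1.095 Ω.
V_out = 3.48 × 1.095/(1.975 + 1.095) = 1.242 V.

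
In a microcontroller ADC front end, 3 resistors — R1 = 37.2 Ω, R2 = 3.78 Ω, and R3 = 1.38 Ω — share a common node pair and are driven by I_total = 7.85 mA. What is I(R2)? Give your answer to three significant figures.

ΣG = 1/37.2 + 1/3.78 + 1/1.38 = 1.016.
Current divider: I(R2) = I_total · G_k/ΣG = 7.85 × (0.2646/1.016) = 7.85 × 0.2604 = 2.044 mA.

I ≈ 2.04 mA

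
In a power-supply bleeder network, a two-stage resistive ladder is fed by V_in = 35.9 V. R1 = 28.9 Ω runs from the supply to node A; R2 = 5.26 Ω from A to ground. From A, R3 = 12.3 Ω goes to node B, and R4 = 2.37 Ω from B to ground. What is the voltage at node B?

V_B ≈ 0.685 V

The second stage (R3 + R4 = 14.67 Ω) loads node A in parallel with R2.
Effective lower resistance at A: R2 ‖ 14.67 = 3.872 Ω.
So V_A = 35.9 × 0.1181 = 4.241 V.
Stage 2 is unloaded, so V_B = V_A · R4/(R3+R4) = 4.241 × 2.37/14.67 = 0.6852 V.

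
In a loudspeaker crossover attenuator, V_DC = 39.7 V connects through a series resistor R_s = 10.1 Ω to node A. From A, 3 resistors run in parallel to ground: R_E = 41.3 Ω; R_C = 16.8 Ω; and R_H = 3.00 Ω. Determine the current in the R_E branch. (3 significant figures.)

Parallel bank: R_p = 1/(1/41.3 + 1/16.8 + 1/3.00) = 2.398 Ω.
V_A = 39.7 × 2.398/12.50 = 7.616 V.
I(R_E) = V_A / R_E = 7.616/41.3 = 0.1844 A.
(Check via current divider: I_total = 3.177 A; share G_k/ΣG = 0.05806 → same result.)

I ≈ 0.184 A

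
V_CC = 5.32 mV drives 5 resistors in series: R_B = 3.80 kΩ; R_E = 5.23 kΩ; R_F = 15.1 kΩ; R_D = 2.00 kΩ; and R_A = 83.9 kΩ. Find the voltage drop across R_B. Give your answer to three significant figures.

V ≈ 0.184 mV

ΣR = 3.80 + 5.23 + 15.1 + 2.00 + 83.9 = 110.0 kΩ.
Voltage divider: V = V_CC · (3.800 / 110.0) = 5.32 × 0.03454 = 0.1837 mV.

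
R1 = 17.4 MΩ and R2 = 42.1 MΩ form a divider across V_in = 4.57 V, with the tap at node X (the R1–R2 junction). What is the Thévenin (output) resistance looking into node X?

Zeroing V_in shorts the top of R1 to ground, so R_th = R1 ‖ R2 = 12.31 MΩ.

R_th ≈ 12.3 MΩ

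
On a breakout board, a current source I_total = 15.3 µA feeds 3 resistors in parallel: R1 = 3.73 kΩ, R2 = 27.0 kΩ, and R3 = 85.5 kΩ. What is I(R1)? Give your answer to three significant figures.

Total conductance ΣG = 1/3.73 + 1/27.0 + 1/85.5 = 0.3168 (units of 1/kΩ).
Current divider: I(R1) = I_total · G_k/ΣG = 15.3 × (0.2681/0.3168) = 15.3 × 0.8462 = 12.95 µA.

I ≈ 12.9 µA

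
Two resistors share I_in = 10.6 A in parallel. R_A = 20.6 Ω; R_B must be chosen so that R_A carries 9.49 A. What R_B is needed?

In a two-way split, I_A/I_in = R_B/(R_A + R_B).
9.49/10.6 = R_B/(R_A + R_B) → R_B = R_A · (0.8953)/(1 − 0.8953) = 20.6 × 8.550 = 176.1 Ω.

R_B ≈ 176 Ω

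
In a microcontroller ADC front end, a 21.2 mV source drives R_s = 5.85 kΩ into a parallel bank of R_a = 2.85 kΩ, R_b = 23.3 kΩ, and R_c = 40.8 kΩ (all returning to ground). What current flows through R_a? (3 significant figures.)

I ≈ 2.16 µA

Combine the parallel branches: R_p = (1/2.85 + 1/23.3 + 1/40.8)⁻¹ = 2.391 kΩ.
V_A = 21.2 × 2.391/8.241 = 6.150 mV.
I(R_a) = V_A / R_a = 6.150/2.85 = 2.158 µA.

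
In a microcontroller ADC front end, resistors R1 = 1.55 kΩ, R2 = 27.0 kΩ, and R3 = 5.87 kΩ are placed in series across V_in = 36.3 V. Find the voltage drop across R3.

V ≈ 6.19 V

Total series resistance ΣR = 1.55 + 27.0 + 5.87 = 34.42 kΩ.
V = V_in · R/ΣR = 36.3 × 0.1705 = 6.191 V.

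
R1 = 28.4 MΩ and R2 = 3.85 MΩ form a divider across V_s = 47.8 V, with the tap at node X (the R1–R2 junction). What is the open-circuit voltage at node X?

Open-circuit (no load on X): V_th = V_s · R2/(R1 + R2) = 47.8 × 3.85/(28.40 + 3.85) = 5.706 V.

V_th ≈ 5.71 V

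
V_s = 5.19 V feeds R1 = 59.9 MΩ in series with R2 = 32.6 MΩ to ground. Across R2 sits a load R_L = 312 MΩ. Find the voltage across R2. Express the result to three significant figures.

First combine the lower leg with the load: R2 ‖ R_L = 29.52 MΩ.
Then V_out = V_s · R2'/(R1 + R2') = 5.19 × 29.52/89.42 = 1.713 V.

V_out ≈ 1.71 V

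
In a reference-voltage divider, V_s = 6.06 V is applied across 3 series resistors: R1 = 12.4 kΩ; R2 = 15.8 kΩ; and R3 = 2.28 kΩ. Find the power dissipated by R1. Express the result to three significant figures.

P ≈ 0.490 mW

ΣR = 30.48 kΩ → I = 6.06/30.48 = 0.1988 mA.
P(R1) = I²·R1 = (0.1988)² × 12.4 = 0.4902 mW.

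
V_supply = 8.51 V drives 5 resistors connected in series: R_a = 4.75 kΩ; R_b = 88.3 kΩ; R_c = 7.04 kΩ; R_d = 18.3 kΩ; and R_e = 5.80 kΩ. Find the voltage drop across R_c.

Series total: ΣR = 4.75 + 88.3 + 7.04 + 18.3 + 5.80 = 124.2 kΩ.
V = V_supply · R/ΣR = 8.51 × 0.05669 = 0.4824 V.

V ≈ 0.482 V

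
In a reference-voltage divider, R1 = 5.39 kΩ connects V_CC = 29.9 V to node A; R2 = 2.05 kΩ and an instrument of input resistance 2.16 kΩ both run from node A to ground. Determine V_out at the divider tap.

The load sits in parallel with R2, giving an effective lower resistance R2' = R2·R_L/(R2+R_L) = 1.052 kΩ.
Voltage divider with the loaded lower leg: V_out = 29.9 × 1.052/(5.39 + 1.052) = 29.9 × 0.1633 = 4.882 V.
(Unloaded it would be 8.24 V; the load pulls it down.)

V_out ≈ 4.88 V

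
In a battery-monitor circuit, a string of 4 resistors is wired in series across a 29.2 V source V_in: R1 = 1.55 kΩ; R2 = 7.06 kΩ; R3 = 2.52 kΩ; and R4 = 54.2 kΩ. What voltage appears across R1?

Series total: ΣR = 1.55 + 7.06 + 2.52 + 54.2 = 65.33 kΩ.
V = V_in · R/ΣR = 29.2 × 0.02373 = 0.6928 V.

V ≈ 0.693 V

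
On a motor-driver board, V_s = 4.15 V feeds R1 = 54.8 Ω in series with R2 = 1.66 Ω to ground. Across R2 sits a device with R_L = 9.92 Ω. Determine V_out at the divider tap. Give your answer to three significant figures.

First combine the lower leg with the load: R2 ‖ R_L = 1.422 Ω.
Now apply the divider: V_out = 4.15 × 0.02529 = 0.1050 V.
(Unloaded it would be 0.122 V; the load pulls it down.)

V_out ≈ 0.105 V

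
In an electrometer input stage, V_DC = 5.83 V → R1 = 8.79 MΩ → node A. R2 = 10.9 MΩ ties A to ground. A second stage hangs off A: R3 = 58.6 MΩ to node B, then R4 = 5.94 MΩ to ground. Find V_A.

Looking into the second stage from A: R3 + R4 = 64.54 MΩ appears in parallel with R2.
R2 ‖ (R3+R4) = 9.325 MΩ.
So V_A = 5.83 × 0.5148 = 3.001 V.

V_A ≈ 3.00 V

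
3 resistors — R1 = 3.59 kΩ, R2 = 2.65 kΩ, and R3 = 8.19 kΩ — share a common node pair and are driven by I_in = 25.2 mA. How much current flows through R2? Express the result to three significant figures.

I ≈ 12.2 mA

Total conductance ΣG = 1/3.59 + 1/2.65 + 1/8.19 = 0.7780 (units of 1/kΩ).
Current divider: I(R2) = I_in · G_k/ΣG = 25.2 × (0.3774/0.7780) = 25.2 × 0.4850 = 12.22 mA.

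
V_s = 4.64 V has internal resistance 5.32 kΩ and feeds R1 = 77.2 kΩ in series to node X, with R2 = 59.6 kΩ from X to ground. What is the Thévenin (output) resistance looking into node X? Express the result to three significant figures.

R1' = 5.32 + 77.2 = 82.52 kΩ (source resistance + R1).
Zeroing V_s shorts the top of R1' to ground, so R_th = R1' ‖ R2 = 34.61 kΩ.

R_th ≈ 34.6 kΩ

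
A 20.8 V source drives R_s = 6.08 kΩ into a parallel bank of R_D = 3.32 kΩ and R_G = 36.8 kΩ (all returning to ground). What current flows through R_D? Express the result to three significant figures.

I ≈ 2.09 mA

Combine the parallel branches: R_p = (1/3.32 + 1/36.8)⁻¹ = 3.045 kΩ.
Node voltage V_A = V_DC · R_p/(R_s + R_p) = 20.8 × 0.3337 = 6.941 V.
Branch current I = V_A/R_D = 6.941/3.32 = 2.091 mA.
(Check via current divider: I_total = 2.279 mA; share G_k/ΣG = 0.9172 → same result.)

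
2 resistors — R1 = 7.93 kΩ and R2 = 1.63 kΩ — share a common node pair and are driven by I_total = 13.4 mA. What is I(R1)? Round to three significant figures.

I ≈ 2.28 mA

For two parallel branches, I_k = I_total · (other R)/(sum of R).
I(R1) = 13.4 × 1.63/(7.93 + 1.63) = 13.4 × 0.1705 = 2.285 mA.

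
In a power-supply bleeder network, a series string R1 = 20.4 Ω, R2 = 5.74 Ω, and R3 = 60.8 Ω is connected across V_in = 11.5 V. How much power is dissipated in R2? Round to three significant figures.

ΣR = 86.94 Ω → I = 11.5/86.94 = 0.1323 A.
P(R2) = I²·R2 = (0.1323)² × 5.74 = 0.1004 W.

P ≈ 0.100 W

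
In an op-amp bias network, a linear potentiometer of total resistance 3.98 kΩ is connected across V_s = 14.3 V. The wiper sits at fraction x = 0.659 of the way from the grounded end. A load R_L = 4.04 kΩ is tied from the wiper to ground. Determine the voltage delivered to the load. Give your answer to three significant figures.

V_out ≈ 7.72 V

Lower segment x·R_p = 2.623 kΩ; upper segment (1−x)·R_p = 1.357 kΩ.
(x·R_p) ‖ R_L = 1.590 kΩ.
V_out = 14.3 × 1.590/(1.357 + 1.590) = 7.716 V.
(Unloaded: V_out = x·V_s = 9.42 V.)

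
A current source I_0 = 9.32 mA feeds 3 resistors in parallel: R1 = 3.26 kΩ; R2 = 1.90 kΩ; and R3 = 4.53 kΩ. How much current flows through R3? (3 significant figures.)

I ≈ 1.95 mA

Conductances: ΣG = 1/3.26 + 1/1.90 + 1/4.53 = 1.054 (1/kΩ).
By the current-divider rule, I = I_0 · G_k/ΣG = 9.32 × 0.2095 = 1.952 mA.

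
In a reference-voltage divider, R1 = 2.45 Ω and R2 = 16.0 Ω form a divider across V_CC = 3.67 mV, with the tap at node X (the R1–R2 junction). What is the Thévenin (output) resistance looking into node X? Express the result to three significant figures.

R_th ≈ 2.12 Ω

Looking into X with the source shorted: R_th = R1·R2/(R1+R2) = 2.450 × 16.0/18.45 = 2.125 Ω.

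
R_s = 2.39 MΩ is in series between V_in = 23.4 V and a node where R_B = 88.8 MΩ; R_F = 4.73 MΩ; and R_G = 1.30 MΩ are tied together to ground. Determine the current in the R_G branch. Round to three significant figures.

I ≈ 5.34 µA

Parallel bank: R_p = 1/(1/88.8 + 1/4.73 + 1/1.30) = 1.008 MΩ.
V_A by voltage divider: V_A = 23.4 × 1.008/(2.39 + 1.008) = 6.942 V.
I(R_G) = V_A / R_G = 6.942/1.30 = 5.340 µA.
(Check via current divider: I_total = 6.886 µA; share G_k/ΣG = 0.7755 → same result.)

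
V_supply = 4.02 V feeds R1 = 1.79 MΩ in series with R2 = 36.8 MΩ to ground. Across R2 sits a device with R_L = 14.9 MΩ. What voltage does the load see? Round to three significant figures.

First combine the lower leg with the load: R2 ‖ R_L = 10.61 MΩ.
Now apply the divider: V_out = 4.02 × 0.8556 = 3.439 V.
(Unloaded it would be 3.83 V; the load pulls it down.)

V_out ≈ 3.44 V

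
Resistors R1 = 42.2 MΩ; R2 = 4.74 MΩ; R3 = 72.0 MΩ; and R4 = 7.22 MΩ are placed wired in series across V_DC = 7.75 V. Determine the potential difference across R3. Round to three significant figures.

Series total: ΣR = 42.2 + 4.74 + 72.0 + 7.22 = 126.2 MΩ.
Voltage divider: V = V_DC · (72.00 / 126.2) = 7.75 × 0.5707 = 4.423 V.

V ≈ 4.42 V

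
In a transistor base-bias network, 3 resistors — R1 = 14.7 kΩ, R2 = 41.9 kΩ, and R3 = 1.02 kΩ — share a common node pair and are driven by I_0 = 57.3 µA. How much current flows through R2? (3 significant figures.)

Total conductance ΣG = 1/14.7 + 1/41.9 + 1/1.02 = 1.072 (units of 1/kΩ).
By the current-divider rule, I = I_0 · G_k/ΣG = 57.3 × 0.02226 = 1.275 µA.

I ≈ 1.28 µA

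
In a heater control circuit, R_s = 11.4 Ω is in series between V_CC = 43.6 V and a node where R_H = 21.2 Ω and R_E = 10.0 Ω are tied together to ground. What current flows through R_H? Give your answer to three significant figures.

I ≈ 0.768 A

Equivalent of the parallel group: R_p = 6.795 Ω.
V_A by voltage divider: V_A = 43.6 × 6.795/(11.4 + 6.795) = 16.28 V.
Branch current I = V_A/R_H = 16.28/21.2 = 0.7680 A.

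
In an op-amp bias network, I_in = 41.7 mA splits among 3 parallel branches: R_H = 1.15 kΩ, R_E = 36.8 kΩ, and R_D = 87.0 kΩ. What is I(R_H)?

ΣG = 1/1.15 + 1/36.8 + 1/87.0 = 0.9082.
Current divider: I(R_H) = I_in · G_k/ΣG = 41.7 × (0.8696/0.9082) = 41.7 × 0.9574 = 39.92 mA.

I ≈ 39.9 mA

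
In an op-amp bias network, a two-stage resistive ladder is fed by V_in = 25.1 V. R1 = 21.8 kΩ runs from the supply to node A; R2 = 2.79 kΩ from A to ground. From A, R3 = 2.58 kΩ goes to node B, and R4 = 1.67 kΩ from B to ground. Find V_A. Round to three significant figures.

The second stage (R3 + R4 = 4.250 kΩ) loads node A in parallel with R2.
Effective lower resistance at A: R2 ‖ 4.250 = 1.684 kΩ.
V_A = 25.1 × 1.684/(21.8 + 1.684) = 1.800 V.

V_A ≈ 1.80 V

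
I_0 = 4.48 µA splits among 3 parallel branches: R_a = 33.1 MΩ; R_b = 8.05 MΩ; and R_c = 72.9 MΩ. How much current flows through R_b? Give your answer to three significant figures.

I ≈ 3.31 µA

Total conductance ΣG = 1/33.1 + 1/8.05 + 1/72.9 = 0.1682 (units of 1/MΩ).
Current divider: I(R_b) = I_0 · G_k/ΣG = 4.48 × (0.1242/0.1682) = 4.48 × 0.7388 = 3.310 µA.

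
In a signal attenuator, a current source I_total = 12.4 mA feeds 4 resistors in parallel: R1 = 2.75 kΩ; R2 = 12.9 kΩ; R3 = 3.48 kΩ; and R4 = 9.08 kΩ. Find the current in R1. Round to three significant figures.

I ≈ 5.38 mA

Total conductance ΣG = 1/2.75 + 1/12.9 + 1/3.48 + 1/9.08 = 0.8386 (units of 1/kΩ).
R1 takes the fraction G_k/ΣG = 0.3636/0.8386 = 0.4336, so I = 12.4 × 0.4336 = 5.377 mA.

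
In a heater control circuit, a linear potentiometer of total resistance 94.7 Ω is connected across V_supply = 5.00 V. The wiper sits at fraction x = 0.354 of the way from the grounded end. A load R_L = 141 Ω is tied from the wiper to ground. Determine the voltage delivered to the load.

The pot divides into 61.18 Ω above the wiper and 33.52 Ω below.
R_L loads the lower segment: effective lower R = 27.08 Ω.
Loaded-divider output: V_out = 5.00 × 0.3069 = 1.534 V.

V_out ≈ 1.53 V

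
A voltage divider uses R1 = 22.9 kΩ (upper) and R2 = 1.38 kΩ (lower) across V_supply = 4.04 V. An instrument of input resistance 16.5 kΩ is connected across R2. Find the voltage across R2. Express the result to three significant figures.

V_out ≈ 0.213 V

R2 ‖ R_L = (1.38 × 16.5)/(1.38 + 16.5) = 1.273 kΩ.
Voltage divider with the loaded lower leg: V_out = 4.04 × 1.273/(22.9 + 1.273) = 4.04 × 0.05268 = 0.2128 V.
(Unloaded it would be 0.230 V; the load pulls it down.)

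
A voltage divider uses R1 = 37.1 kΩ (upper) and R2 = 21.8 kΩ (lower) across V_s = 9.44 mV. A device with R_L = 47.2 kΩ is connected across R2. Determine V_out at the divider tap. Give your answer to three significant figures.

V_out ≈ 2.71 mV

First combine the lower leg with the load: R2 ‖ R_L = 14.91 kΩ.
Voltage divider with the loaded lower leg: V_out = 9.44 × 14.91/(37.1 + 14.91) = 9.44 × 0.2867 = 2.707 mV.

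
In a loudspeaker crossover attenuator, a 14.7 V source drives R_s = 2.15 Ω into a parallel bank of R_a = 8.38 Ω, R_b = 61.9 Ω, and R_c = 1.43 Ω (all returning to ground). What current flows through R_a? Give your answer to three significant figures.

Parallel bank: R_p = 1/(1/8.38 + 1/61.9 + 1/1.43) = 1.198 Ω.
V_A by voltage divider: V_A = 14.7 × 1.198/(2.15 + 1.198) = 5.260 V.
Branch current I = V_A/R_a = 5.260/8.38 = 0.6277 A.
(Check via current divider: I_total = 4.391 A; share G_k/ΣG = 0.1429 → same result.)

I ≈ 0.628 A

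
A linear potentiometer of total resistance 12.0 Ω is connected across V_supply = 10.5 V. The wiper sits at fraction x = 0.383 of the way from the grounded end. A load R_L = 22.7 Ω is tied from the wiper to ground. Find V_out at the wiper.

Lower segment x·R_p = 4.596 Ω; upper segment (1−x)·R_p = 7.404 Ω.
Lower segment in parallel with the load: 4.596 ‖ 22.7 = 3.822 Ω.
V_out = 10.5 × 3.822/(7.404 + 3.822) = 3.575 V.
(Unloaded: V_out = x·V_supply = 4.02 V.)

V_out ≈ 3.57 V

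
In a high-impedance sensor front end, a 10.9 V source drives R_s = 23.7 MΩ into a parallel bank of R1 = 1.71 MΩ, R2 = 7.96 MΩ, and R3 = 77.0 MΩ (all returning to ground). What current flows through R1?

I ≈ 0.351 µA

Equivalent of the parallel group: R_p = 1.382 MΩ.
V_A by voltage divider: V_A = 10.9 × 1.382/(23.7 + 1.382) = 0.6007 V.
I(R1) = V_A / R1 = 0.6007/1.71 = 0.3513 µA.
(Equivalently: I_total = 0.4346 µA, then current-divider fraction G_k/ΣG = 0.8084.)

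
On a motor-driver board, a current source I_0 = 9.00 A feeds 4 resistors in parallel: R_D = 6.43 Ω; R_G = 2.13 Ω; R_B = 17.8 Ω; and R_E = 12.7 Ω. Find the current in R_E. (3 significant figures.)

Conductances: ΣG = 1/6.43 + 1/2.13 + 1/17.8 + 1/12.7 = 0.7599 (1/Ω).
By the current-divider rule, I = I_0 · G_k/ΣG = 9.00 × 0.1036 = 0.9325 A.

I ≈ 0.933 A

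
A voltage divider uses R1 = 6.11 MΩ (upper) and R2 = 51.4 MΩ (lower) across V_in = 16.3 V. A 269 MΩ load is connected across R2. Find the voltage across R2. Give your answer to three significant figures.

V_out ≈ 14.3 V

R2 ‖ R_L = (51.4 × 269)/(51.4 + 269) = 43.15 MΩ.
Voltage divider with the loaded lower leg: V_out = 16.3 × 43.15/(6.11 + 43.15) = 16.3 × 0.8760 = 14.28 V.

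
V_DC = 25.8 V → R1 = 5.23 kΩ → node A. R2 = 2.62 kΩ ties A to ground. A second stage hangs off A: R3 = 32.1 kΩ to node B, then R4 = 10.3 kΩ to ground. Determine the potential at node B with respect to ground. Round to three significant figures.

V_B ≈ 2.01 V

Node A sees R2 in parallel with the series input of stage 2, R3 + R4 = 42.40 kΩ.
R2 ‖ (R3+R4) = 2.468 kΩ.
V_A = 25.8 × 2.468/(5.23 + 2.468) = 8.270 V.
Then the unloaded second divider: V_B = V_A × R4/(R3+R4) = 8.270 × 0.2429 = 2.009 V.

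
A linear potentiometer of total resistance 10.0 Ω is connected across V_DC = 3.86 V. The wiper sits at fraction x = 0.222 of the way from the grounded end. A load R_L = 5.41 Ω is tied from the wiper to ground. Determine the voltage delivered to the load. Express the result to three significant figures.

Lower segment x·R_p = 2.220 Ω; upper segment (1−x)·R_p = 7.780 Ω.
R_L loads the lower segment: effective lower R = 1.574 Ω.
V_out = 3.86 × 1.574/(7.780 + 1.574) = 0.6495 V.

V_out ≈ 0.650 V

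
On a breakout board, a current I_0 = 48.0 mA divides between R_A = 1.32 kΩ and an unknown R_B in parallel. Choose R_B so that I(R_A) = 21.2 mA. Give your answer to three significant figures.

R_B ≈ 1.04 kΩ

Two-branch current divider: I_A = I_0 · R_B/(R_A + R_B).
21.2/48.0 = R_B/(R_A + R_B) → R_B = R_A · (0.4417)/(1 − 0.4417) = 1.32 × 0.7910 = 1.044 kΩ.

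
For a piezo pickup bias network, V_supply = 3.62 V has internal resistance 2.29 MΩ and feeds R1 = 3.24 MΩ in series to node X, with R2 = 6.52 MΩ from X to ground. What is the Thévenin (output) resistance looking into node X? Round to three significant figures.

R1' = 2.29 + 3.24 = 5.530 MΩ (source resistance + R1).
Zeroing V_supply shorts the top of R1' to ground, so R_th = R1' ‖ R2 = 2.992 MΩ.

R_th ≈ 2.99 MΩ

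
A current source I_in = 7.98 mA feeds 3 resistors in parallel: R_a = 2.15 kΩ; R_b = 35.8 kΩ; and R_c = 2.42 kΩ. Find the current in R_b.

ΣG = 1/2.15 + 1/35.8 + 1/2.42 = 0.9063.
Current divider: I(R_b) = I_in · G_k/ΣG = 7.98 × (0.02793/0.9063) = 7.98 × 0.03082 = 0.2460 mA.

I ≈ 0.246 mA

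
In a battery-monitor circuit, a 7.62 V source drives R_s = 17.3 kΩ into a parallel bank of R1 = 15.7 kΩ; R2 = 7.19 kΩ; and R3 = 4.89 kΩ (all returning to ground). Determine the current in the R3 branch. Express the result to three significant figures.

Combine the parallel branches: R_p = (1/15.7 + 1/7.19 + 1/4.89)⁻¹ = 2.455 kΩ.
V_A = 7.62 × 2.455/19.76 = 0.9471 V.
I(R3) = V_A / R3 = 0.9471/4.89 = 0.1937 mA.
(Check via current divider: I_total = 0.3857 mA; share G_k/ΣG = 0.5021 → same result.)

I ≈ 0.194 mA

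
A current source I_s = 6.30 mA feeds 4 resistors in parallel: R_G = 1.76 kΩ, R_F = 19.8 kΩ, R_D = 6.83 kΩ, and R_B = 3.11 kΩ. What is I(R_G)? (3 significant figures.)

I ≈ 3.29 mA

ΣG = 1/1.76 + 1/19.8 + 1/6.83 + 1/3.11 = 1.087.
R_G takes the fraction G_k/ΣG = 0.5682/1.087 = 0.5229, so I = 6.30 × 0.5229 = 3.294 mA.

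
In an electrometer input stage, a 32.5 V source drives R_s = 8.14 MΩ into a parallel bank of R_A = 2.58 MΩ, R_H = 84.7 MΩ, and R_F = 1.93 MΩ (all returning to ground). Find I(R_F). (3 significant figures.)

I ≈ 1.99 µA

Combine the parallel branches: R_p = (1/2.58 + 1/84.7 + 1/1.93)⁻¹ = 1.090 MΩ.
V_A = 32.5 × 1.090/9.230 = 3.838 V.
I(R_F) = V_A / R_F = 3.838/1.93 = 1.988 µA.
(Equivalently: I_total = 3.521 µA, then current-divider fraction G_k/ΣG = 0.5647.)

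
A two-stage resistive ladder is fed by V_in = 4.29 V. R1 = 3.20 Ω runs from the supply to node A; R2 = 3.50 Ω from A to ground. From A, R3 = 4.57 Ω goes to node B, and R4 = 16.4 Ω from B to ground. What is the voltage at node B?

V_B ≈ 1.62 V

Looking into the second stage from A: R3 + R4 = 20.97 Ω appears in parallel with R2.
Effective lower resistance at A: R2 ‖ 20.97 = 2.999 Ω.
First divider: V_A = V_in · 2.999/(3.20 + 2.999) = 2.076 V.
V_B = V_A × 0.7821 = 1.623 V.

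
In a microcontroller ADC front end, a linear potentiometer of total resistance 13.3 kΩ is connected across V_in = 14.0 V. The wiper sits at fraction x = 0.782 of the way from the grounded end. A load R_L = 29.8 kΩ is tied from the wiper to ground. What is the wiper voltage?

V_out ≈ 10.2 V

Split the track: R_lower = x·R_p = 10.40 kΩ, R_upper = (1−x)·R_p = 2.899 kΩ.
(x·R_p) ‖ R_L = 7.710 kΩ.
V_out = 14.0 × 7.710/(2.899 + 7.710) = 10.17 V.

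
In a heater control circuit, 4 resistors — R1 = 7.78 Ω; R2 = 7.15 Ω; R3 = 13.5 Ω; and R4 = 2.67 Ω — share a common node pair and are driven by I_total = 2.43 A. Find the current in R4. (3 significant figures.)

I ≈ 1.27 A

Total conductance ΣG = 1/7.78 + 1/7.15 + 1/13.5 + 1/2.67 = 0.7170 (units of 1/Ω).
R4 takes the fraction G_k/ΣG = 0.3745/0.7170 = 0.5224, so I = 2.43 × 0.5224 = 1.269 A.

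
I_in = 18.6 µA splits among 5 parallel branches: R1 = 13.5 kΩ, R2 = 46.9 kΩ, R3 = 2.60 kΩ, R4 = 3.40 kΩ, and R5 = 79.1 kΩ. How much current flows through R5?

I ≈ 0.299 µA

ΣG = 1/13.5 + 1/46.9 + 1/2.60 + 1/3.40 + 1/79.1 = 0.7868.
Current divider: I(R5) = I_in · G_k/ΣG = 18.6 × (0.01264/0.7868) = 18.6 × 0.01607 = 0.2989 µA.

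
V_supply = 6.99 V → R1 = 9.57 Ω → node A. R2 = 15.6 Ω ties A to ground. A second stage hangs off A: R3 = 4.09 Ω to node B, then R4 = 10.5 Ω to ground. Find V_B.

V_B ≈ 2.22 V

The second stage (R3 + R4 = 14.59 Ω) loads node A in parallel with R2.
R2 ‖ (R3+R4) = 7.539 Ω.
First divider: V_A = V_supply · 7.539/(9.57 + 7.539) = 3.080 V.
Then the unloaded second divider: V_B = V_A × R4/(R3+R4) = 3.080 × 0.7197 = 2.217 V.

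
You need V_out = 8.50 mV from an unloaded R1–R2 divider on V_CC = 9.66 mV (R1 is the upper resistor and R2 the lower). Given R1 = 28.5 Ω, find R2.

R2 ≈ 209 Ω

Required fraction k = V_out/V_CC = 0.8799.
Rearranging, R2 = R1·k/(1−k) = 28.5 × 7.328 = 208.8 Ω.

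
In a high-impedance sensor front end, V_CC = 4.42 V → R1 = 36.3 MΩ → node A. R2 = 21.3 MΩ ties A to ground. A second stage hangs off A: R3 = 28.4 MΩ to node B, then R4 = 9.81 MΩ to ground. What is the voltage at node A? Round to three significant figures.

Node A sees R2 in parallel with the series input of stage 2, R3 + R4 = 38.21 MΩ.
Effective lower resistance at A: R2 ‖ 38.21 = 13.68 MΩ.
First divider: V_A = V_CC · 13.68/(36.3 + 13.68) = 1.210 V.

V_A ≈ 1.21 V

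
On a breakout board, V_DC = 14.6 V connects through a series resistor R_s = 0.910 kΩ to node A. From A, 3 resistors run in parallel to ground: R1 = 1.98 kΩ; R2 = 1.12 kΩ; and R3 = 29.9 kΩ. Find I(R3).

Equivalent of the parallel group: R_p = 0.6986 kΩ.
V_A = 14.6 × 0.6986/1.609 = 6.341 V.
I(R3) = V_A / R3 = 6.341/29.9 = 0.2121 mA.
(Equivalently: I_total = 9.076 mA, then current-divider fraction G_k/ΣG = 0.02337.)

I ≈ 0.212 mA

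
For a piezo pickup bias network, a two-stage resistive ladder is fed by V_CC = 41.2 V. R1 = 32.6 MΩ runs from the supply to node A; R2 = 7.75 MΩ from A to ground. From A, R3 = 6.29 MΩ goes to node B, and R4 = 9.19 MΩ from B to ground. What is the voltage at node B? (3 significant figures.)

V_B ≈ 3.34 V

Node A sees R2 in parallel with the series input of stage 2, R3 + R4 = 15.48 MΩ.
R2 ‖ (R3+R4) = 5.164 MΩ.
First divider: V_A = V_CC · 5.164/(32.6 + 5.164) = 5.634 V.
Stage 2 is unloaded, so V_B = V_A · R4/(R3+R4) = 5.634 × 9.19/15.48 = 3.345 V.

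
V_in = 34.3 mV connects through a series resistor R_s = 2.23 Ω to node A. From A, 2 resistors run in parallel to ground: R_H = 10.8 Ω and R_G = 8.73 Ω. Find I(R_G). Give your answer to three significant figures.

I ≈ 2.69 mA

Combine the parallel branches: R_p = (1/10.8 + 1/8.73)⁻¹ = 4.828 Ω.
V_A by voltage divider: V_A = 34.3 × 4.828/(2.23 + 4.828) = 23.46 mV.
I(R_G) = V_A / R_G = 23.46/8.73 = 2.688 mA.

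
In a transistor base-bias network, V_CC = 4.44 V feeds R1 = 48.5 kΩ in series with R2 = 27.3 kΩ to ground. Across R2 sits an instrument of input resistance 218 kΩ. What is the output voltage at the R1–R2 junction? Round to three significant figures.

V_out ≈ 1.48 V

First combine the lower leg with the load: R2 ‖ R_L = 24.26 kΩ.
Voltage divider with the loaded lower leg: V_out = 4.44 × 24.26/(48.5 + 24.26) = 4.44 × 0.3334 = 1.480 V.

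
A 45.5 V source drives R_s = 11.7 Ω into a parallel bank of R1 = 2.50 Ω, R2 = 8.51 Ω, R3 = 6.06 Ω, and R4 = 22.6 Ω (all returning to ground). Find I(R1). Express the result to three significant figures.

Combine the parallel branches: R_p = (1/2.50 + 1/8.51 + 1/6.06 + 1/22.6)⁻¹ = 1.376 Ω.
V_A by voltage divider: V_A = 45.5 × 1.376/(11.7 + 1.376) = 4.788 V.
I(R1) = V_A / R1 = 4.788/2.50 = 1.915 A.
(Equivalently: I_total = 3.480 A, then current-divider fraction G_k/ΣG = 0.5504.)

I ≈ 1.92 A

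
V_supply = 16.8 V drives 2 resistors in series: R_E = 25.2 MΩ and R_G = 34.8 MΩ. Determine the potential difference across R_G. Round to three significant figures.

Series total: ΣR = 25.2 + 34.8 = 60.00 MΩ.
By the voltage-divider rule, V = 16.8 × 34.80/60.00 = 9.744 V.

V ≈ 9.74 V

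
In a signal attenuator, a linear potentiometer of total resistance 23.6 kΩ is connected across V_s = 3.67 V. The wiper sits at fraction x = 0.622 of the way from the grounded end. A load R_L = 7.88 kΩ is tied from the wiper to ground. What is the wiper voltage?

V_out ≈ 1.34 V

Lower segment x·R_p = 14.68 kΩ; upper segment (1−x)·R_p = 8.921 kΩ.
R_L loads the lower segment: effective lower R = 5.127 kΩ.
V_out = 3.67 × 5.127/(8.921 + 5.127) = 1.340 V.
(Unloaded: V_out = x·V_s = 2.28 V.)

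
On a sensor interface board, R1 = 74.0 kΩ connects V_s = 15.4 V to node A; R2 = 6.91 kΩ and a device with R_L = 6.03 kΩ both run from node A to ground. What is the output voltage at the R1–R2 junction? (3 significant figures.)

V_out ≈ 0.642 V

The load sits in parallel with R2, giving an effective lower resistance R2' = R2·R_L/(R2+R_L) = 3.220 kΩ.
Now apply the divider: V_out = 15.4 × 0.04170 = 0.6422 V.
(Unloaded it would be 1.32 V; the load pulls it down.)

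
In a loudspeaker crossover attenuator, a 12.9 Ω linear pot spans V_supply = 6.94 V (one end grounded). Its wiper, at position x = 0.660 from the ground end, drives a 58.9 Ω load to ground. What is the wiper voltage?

V_out ≈ 4.37 V

Split the track: R_lower = x·R_p = 8.514 Ω, R_upper = (1−x)·R_p = 4.386 Ω.
(x·R_p) ‖ R_L = 7.439 Ω.
Loaded-divider output: V_out = 6.94 × 0.6291 = 4.366 V.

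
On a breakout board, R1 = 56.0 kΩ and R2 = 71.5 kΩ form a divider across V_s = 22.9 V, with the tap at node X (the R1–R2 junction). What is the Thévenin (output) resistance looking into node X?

Looking into X with the source shorted: R_th = R1·R2/(R1+R2) = 56.00 × 71.5/127.5 = 31.40 kΩ.

R_th ≈ 31.4 kΩ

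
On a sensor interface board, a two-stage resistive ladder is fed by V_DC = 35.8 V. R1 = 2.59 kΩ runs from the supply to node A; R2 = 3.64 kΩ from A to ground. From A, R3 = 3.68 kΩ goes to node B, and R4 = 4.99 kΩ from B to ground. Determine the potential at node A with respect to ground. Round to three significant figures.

V_A ≈ 17.8 V

The second stage (R3 + R4 = 8.670 kΩ) loads node A in parallel with R2.
R2 ‖ (R3+R4) = 2.564 kΩ.
First divider: V_A = V_DC · 2.564/(2.59 + 2.564) = 17.81 V.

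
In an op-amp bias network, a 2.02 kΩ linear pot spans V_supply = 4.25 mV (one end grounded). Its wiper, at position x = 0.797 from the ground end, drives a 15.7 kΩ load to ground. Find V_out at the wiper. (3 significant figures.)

Split the track: R_lower = x·R_p = 1.610 kΩ, R_upper = (1−x)·R_p = 0.4101 kΩ.
R_L loads the lower segment: effective lower R = 1.460 kΩ.
Then V_out = V_supply · 1.460/(0.4101 + 1.460) = 3.318 mV.
(Unloaded: V_out = x·V_supply = 3.39 mV.)

V_out ≈ 3.32 mV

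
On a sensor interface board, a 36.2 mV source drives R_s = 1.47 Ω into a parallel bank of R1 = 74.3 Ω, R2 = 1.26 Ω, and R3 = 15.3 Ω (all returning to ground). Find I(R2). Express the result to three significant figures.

Combine the parallel branches: R_p = (1/74.3 + 1/1.26 + 1/15.3)⁻¹ = 1.146 Ω.
Node voltage V_A = V_CC · R_p/(R_s + R_p) = 36.2 × 0.4381 = 15.86 mV.
I(R2) = V_A / R2 = 15.86/1.26 = 12.59 mA.
(Check via current divider: I_total = 13.84 mA; share G_k/ΣG = 0.9097 → same result.)

I ≈ 12.6 mA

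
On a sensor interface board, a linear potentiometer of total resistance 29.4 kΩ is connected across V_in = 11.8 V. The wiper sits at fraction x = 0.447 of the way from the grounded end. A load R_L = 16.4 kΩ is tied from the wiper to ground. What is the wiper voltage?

Lower segment x·R_p = 13.14 kΩ; upper segment (1−x)·R_p = 16.26 kΩ.
(x·R_p) ‖ R_L = 7.296 kΩ.
V_out = 11.8 × 7.296/(16.26 + 7.296) = 3.655 V.
(Unloaded: V_out = x·V_in = 5.27 V.)

V_out ≈ 3.65 V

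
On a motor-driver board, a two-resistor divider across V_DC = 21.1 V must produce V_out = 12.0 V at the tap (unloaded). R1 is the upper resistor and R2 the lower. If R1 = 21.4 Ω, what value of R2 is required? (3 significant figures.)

R2 ≈ 28.2 Ω

V_out/V_DC = R2/(R1+R2) = 0.5687.
R2 = R1 · 0.5687/(1 − 0.5687) = 28.22 Ω.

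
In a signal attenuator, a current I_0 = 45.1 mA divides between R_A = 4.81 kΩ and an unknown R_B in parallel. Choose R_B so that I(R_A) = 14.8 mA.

R_B ≈ 2.35 kΩ

The fraction through R_A equals R_B/(R_A+R_B).
14.8/45.1 = R_B/(R_A + R_B) → R_B = R_A · (0.3282)/(1 − 0.3282) = 4.81 × 0.4884 = 2.349 kΩ.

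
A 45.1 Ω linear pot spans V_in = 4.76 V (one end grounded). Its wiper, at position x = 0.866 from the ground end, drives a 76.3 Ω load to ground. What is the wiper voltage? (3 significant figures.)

V_out ≈ 3.86 V

The pot divides into 6.043 Ω above the wiper and 39.06 Ω below.
R_L loads the lower segment: effective lower R = 25.83 Ω.
Loaded-divider output: V_out = 4.76 × 0.8104 = 3.858 V.
(Unloaded: V_out = x·V_in = 4.12 V.)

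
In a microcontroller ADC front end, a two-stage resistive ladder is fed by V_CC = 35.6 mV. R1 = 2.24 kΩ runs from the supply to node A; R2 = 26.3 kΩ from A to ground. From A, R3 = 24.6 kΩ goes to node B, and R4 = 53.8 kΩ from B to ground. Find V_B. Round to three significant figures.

Looking into the second stage from A: R3 + R4 = 78.40 kΩ appears in parallel with R2.
Effective lower resistance at A: R2 ‖ 78.40 = 19.69 kΩ.
First divider: V_A = V_CC · 19.69/(2.24 + 19.69) = 31.96 mV.
Then the unloaded second divider: V_B = V_A × R4/(R3+R4) = 31.96 × 0.6862 = 21.93 mV.

V_B ≈ 21.9 mV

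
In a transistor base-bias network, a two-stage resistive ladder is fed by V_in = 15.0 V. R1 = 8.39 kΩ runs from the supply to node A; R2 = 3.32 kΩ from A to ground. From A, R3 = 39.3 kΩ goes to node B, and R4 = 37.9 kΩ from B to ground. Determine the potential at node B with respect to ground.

V_B ≈ 2.03 V

The second stage (R3 + R4 = 77.20 kΩ) loads node A in parallel with R2.
R2 ‖ (R3+R4) = 3.183 kΩ.
First divider: V_A = V_in · 3.183/(8.39 + 3.183) = 4.126 V.
V_B = V_A × 0.4909 = 2.025 V.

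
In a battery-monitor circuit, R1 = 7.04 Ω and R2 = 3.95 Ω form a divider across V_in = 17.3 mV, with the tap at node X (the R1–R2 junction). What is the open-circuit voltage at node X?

V_th ≈ 6.22 mV

V_th is the unloaded tap voltage: V_in · R2/(R1+R2) = 17.3 × 0.3594 = 6.218 mV.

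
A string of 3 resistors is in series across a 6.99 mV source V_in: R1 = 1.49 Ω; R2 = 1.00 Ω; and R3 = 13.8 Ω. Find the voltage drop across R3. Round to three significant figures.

ΣR = 1.49 + 1.00 + 13.8 = 16.29 Ω.
Voltage divider: V = V_in · (13.80 / 16.29) = 6.99 × 0.8471 = 5.922 mV.

V ≈ 5.92 mV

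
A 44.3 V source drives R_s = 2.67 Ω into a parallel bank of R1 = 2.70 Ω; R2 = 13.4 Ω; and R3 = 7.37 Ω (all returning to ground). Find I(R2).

Equivalent of the parallel group: R_p = 1.722 Ω.
V_A = 44.3 × 1.722/4.392 = 17.37 V.
I(R2) = V_A / R2 = 17.37/13.4 = 1.296 A.

I ≈ 1.30 A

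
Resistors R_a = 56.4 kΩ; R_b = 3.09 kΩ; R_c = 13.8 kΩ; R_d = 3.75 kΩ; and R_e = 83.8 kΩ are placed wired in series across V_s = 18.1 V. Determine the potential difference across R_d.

V ≈ 0.422 V

ΣR = 56.4 + 3.09 + 13.8 + 3.75 + 83.8 = 160.8 kΩ.
Voltage divider: V = V_s · (3.750 / 160.8) = 18.1 × 0.02332 = 0.4220 V.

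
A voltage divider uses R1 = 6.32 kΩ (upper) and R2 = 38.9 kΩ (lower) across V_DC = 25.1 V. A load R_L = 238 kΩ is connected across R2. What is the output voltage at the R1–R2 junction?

V_out ≈ 21.1 V

R2 ‖ R_L = (38.9 × 238)/(38.9 + 238) = 33.44 kΩ.
Voltage divider with the loaded lower leg: V_out = 25.1 × 33.44/(6.32 + 33.44) = 25.1 × 0.8410 = 21.11 V.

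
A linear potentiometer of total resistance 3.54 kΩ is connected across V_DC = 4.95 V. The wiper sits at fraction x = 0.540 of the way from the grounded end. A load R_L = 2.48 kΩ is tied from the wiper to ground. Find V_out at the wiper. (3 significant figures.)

V_out ≈ 1.97 V

Split the track: R_lower = x·R_p = 1.912 kΩ, R_upper = (1−x)·R_p = 1.628 kΩ.
R_L loads the lower segment: effective lower R = 1.080 kΩ.
Loaded-divider output: V_out = 4.95 × 0.3987 = 1.973 V.
(Unloaded: V_out = x·V_DC = 2.67 V.)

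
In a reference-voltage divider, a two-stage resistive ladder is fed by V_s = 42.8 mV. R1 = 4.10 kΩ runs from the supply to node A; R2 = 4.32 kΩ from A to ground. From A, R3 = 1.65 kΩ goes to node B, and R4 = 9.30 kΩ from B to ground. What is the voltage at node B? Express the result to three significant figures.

Node A sees R2 in parallel with the series input of stage 2, R3 + R4 = 10.95 kΩ.
R2 ‖ (R3+R4) = 3.098 kΩ.
So V_A = 42.8 × 0.4304 = 18.42 mV.
Stage 2 is unloaded, so V_B = V_A · R4/(R3+R4) = 18.42 × 9.30/10.95 = 15.64 mV.

V_B ≈ 15.6 mV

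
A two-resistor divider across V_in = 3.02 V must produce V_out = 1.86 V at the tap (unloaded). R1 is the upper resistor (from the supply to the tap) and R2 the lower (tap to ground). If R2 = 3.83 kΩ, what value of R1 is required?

R1 ≈ 2.39 kΩ

The divider ratio is R2/(R1+R2) = 1.86/3.02 = 0.6159.
Rearranging, R1 = R2·(1−k)/k = 3.83 × 0.6237 = 2.389 kΩ.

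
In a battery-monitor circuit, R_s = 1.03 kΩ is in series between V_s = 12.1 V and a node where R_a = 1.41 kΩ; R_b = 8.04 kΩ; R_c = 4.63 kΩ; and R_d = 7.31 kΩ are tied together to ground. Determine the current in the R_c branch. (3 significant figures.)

I ≈ 1.18 mA

Equivalent of the parallel group: R_p = 0.8429 kΩ.
V_A by voltage divider: V_A = 12.1 × 0.8429/(1.03 + 0.8429) = 5.446 V.
I(R_c) = V_A / R_c = 5.446/4.63 = 1.176 mA.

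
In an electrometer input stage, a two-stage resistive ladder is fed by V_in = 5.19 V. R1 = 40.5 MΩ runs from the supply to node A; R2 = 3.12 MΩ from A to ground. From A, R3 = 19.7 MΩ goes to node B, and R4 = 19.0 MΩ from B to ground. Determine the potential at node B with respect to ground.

The second stage (R3 + R4 = 38.70 MΩ) loads node A in parallel with R2.
Effective lower resistance at A: R2 ‖ 38.70 = 2.887 MΩ.
V_A = 5.19 × 2.887/(40.5 + 2.887) = 0.3454 V.
V_B = V_A × 0.4910 = 0.1696 V.

V_B ≈ 0.170 V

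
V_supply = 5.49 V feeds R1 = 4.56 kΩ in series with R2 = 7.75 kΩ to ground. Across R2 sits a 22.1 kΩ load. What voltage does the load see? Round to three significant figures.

V_out ≈ 3.06 V

R2 ‖ R_L = (7.75 × 22.1)/(7.75 + 22.1) = 5.738 kΩ.
Voltage divider with the loaded lower leg: V_out = 5.49 × 5.738/(4.56 + 5.738) = 5.49 × 0.5572 = 3.059 V.
(Unloaded it would be 3.46 V; the load pulls it down.)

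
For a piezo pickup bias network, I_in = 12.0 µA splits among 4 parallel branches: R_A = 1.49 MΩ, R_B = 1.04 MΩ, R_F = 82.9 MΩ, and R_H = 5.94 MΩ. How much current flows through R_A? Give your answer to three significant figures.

ΣG = 1/1.49 + 1/1.04 + 1/82.9 + 1/5.94 = 1.813.
By the current-divider rule, I = I_in · G_k/ΣG = 12.0 × 0.3702 = 4.442 µA.

I ≈ 4.44 µA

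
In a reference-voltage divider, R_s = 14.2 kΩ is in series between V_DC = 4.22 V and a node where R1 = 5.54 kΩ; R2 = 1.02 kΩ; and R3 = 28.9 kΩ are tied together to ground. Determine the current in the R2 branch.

I ≈ 0.230 mA

Parallel bank: R_p = 1/(1/5.54 + 1/1.02 + 1/28.9) = 0.8365 kΩ.
Node voltage V_A = V_DC · R_p/(R_s + R_p) = 4.22 × 0.05563 = 0.2348 V.
I(R2) = V_A / R2 = 0.2348/1.02 = 0.2302 mA.
(Equivalently: I_total = 0.2807 mA, then current-divider fraction G_k/ΣG = 0.8201.)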